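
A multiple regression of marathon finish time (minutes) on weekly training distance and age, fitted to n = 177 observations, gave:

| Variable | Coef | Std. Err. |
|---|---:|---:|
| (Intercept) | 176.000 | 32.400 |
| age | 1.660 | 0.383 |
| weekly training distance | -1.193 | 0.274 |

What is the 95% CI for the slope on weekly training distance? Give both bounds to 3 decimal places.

Read off: b = -1.193, SE = 0.274 for weekly training distance.
df = n − k − 1 = 177 − 2 − 1 = 174.
t* = t_{0.025, 174} = 1.973691.
Margin = t* × SE = 1.973691 × 0.274 = 0.54079.
CI: -1.193 ± 0.54079 → (-1.734, -0.652).

(-1.734, -0.652)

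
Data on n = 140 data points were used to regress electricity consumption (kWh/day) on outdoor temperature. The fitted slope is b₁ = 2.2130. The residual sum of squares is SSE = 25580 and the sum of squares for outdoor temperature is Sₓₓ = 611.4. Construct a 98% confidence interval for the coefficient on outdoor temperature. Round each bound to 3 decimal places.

(0.917, 3.509)

MSE = SSE/(n − 2) = 25580/138 = 185.362.
SE(b₁) = √(MSE/Sₓₓ) = √(185.362/611.4) = 0.550615.
df = n − 2 = 138.
t* = t_{0.01, 138} = 2.353673.
Margin = t* × SE = 2.353673 × 0.550615 = 1.29597.
CI: 2.2130 ± 1.29597 → (0.917, 3.509).
With 98% confidence, each one-unit increase in outdoor temperature is associated with a change of between 0.917 and 3.509 kWh/day in electricity consumption.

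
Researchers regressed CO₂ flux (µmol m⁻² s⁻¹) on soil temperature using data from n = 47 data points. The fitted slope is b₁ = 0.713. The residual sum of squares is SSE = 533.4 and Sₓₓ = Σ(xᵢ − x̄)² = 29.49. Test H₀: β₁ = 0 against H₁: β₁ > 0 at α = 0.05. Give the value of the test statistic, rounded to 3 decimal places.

MSE = SSE/(n − 2) = 533.4/45 = 11.8533.
SE(b₁) = √(MSE/Sₓₓ) = √(11.8533/29.49) = 0.633991.
t = 0.713 / 0.633991 = 1.125.
df = n − 2 = 45.
One-sided p ≈ 0.1334, which is ≥ 0.05, so fail to reject H₀.
The data do not give significant evidence that the true slope on soil temperature is positive.

t = 1.125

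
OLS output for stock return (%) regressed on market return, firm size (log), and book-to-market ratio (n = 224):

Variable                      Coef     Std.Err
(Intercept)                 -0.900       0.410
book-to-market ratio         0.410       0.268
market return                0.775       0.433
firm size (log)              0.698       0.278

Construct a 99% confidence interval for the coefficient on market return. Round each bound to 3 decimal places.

Read off: b = 0.775, SE = 0.433 for market return.
df = n − k − 1 = 224 − 3 − 1 = 220.
t* = t_{0.005, 220} = 2.598361.
Margin = t* × SE = 2.598361 × 0.433 = 1.12509.
CI: 0.775 ± 1.12509 → (-0.350, 1.900).

(-0.350, 1.900)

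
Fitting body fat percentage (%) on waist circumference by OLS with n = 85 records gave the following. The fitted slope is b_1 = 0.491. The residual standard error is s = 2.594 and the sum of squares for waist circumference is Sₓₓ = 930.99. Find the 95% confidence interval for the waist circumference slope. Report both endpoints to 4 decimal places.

SE(b_1) = s/√Sₓₓ = 2.594/√930.99 = 0.0850154.
df = n − 2 = 83.
t* = t_{0.025, 83} = 1.98896.
Margin = t* × SE = 1.98896 × 0.0850154 = 0.169092.
CI: 0.491 ± 0.169092 → (0.3219, 0.6601).
With 95% confidence, each one-unit increase in waist circumference is associated with a change of between 0.3219 and 0.6601 % in body fat percentage.

(0.3219, 0.6601)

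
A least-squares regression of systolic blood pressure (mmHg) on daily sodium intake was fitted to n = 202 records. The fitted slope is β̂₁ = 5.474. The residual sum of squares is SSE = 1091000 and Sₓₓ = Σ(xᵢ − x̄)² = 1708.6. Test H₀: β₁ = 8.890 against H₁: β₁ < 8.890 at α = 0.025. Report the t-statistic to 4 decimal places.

MSE = SSE/(n − 2) = 1091000/200 = 5455.
SE(β̂₁) = √(MSE/Sₓₓ) = √(5455/1708.6) = 1.78681.
t = (5.474 − 8.890) / 1.78681 = -1.9118.
df = n − 2 = 200.
One-sided p ≈ 0.0287, which is ≥ 0.025, so fail to reject H₀.
The data do not give significant evidence that the true slope on daily sodium intake is below 8.890 mmHg per unit.

t = -1.9118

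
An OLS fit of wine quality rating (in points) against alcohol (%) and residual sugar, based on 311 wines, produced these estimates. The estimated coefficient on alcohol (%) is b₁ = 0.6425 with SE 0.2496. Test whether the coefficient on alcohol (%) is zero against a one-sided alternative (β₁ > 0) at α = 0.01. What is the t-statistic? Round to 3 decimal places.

H₀: β₁ = 0 vs H₁: β₁ > 0.
t = (b₁ − β₁⁰)/SE = 0.6425 / 0.2496 = 2.574.
df = n − k − 1 = 311 − 2 − 1 = 308.
One-sided p ≈ 0.0053, which is < 0.01, so reject H₀.
There is evidence that the true slope on alcohol (%) is positive, holding the other predictors fixed.

t = 2.574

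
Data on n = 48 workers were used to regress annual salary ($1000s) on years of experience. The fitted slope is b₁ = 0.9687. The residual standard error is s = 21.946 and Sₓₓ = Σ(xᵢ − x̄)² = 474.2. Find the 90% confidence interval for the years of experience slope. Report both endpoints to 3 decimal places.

(-0.723, 2.660)

SE(b₁) = s/√Sₓₓ = 21.946/√474.2 = 1.0078.
df = n − 2 = 46.
t* = t_{0.05, 46} = 1.67866.
Margin = t* × SE = 1.67866 × 1.0078 = 1.69175.
CI: 0.9687 ± 1.69175 → (-0.723, 2.660).
With 90% confidence, each one-unit increase in years of experience is associated with a change of between -0.723 and 2.660 $1000s in annual salary.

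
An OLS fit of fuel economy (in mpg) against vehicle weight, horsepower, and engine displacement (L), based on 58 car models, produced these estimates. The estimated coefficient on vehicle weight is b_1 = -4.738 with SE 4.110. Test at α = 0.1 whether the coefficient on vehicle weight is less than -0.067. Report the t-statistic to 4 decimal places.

t = -1.1365

H₀: β₁ = -0.067 vs H₁: β₁ < -0.067.
t = (b_1 − β₁⁰)/SE = (-4.738 − (-0.067)) / 4.110 = -1.1365.
df = n − k − 1 = 58 − 3 − 1 = 54.
One-sided p ≈ 0.1304, which is ≥ 0.1, so fail to reject H₀.
The data do not give significant evidence that the true slope on vehicle weight is below -0.067 mpg per unit, holding the other predictors fixed.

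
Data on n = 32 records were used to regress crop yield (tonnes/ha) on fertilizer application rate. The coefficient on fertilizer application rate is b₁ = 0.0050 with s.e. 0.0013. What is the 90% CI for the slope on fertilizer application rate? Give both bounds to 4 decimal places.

df = n − 2 = 32 − 2 = 30.
t* = t_{0.05, 30} = 1.697261.
Margin = t* × SE = 1.697261 × 0.0013 = 0.002206.
CI: 0.0050 ± 0.002206 → (0.0028, 0.0072).
With 90% confidence, each one-unit increase in fertilizer application rate is associated with a change of between 0.0028 and 0.0072 tonnes/ha in crop yield.

(0.0028, 0.0072)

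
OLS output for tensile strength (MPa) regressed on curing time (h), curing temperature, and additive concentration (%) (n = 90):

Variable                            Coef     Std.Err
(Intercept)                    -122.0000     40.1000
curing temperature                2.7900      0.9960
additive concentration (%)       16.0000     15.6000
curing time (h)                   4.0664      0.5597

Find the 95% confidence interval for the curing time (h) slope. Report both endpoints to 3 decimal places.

(2.954, 5.179)

Read off: b = 4.0664, SE = 0.5597 for curing time (h).
df = n − k − 1 = 90 − 3 − 1 = 86.
t* = t_{0.025, 86} = 1.987934.
Margin = t* × SE = 1.987934 × 0.5597 = 1.11265.
CI: 4.0664 ± 1.11265 → (2.954, 5.179).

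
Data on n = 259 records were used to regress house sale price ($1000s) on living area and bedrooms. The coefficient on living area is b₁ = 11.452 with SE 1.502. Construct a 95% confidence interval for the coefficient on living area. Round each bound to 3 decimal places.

df = n − k − 1 = 259 − 2 − 1 = 256.
t* = t_{0.025, 256} = 1.969274.
Margin = t* × SE = 1.969274 × 1.502 = 2.95785.
CI: 11.452 ± 2.95785 → (8.494, 14.410).
With 95% confidence, each one-unit increase in living area is associated with a change of between 8.494 and 14.410 $1000s in house sale price, holding the other predictors fixed.

(8.494, 14.410)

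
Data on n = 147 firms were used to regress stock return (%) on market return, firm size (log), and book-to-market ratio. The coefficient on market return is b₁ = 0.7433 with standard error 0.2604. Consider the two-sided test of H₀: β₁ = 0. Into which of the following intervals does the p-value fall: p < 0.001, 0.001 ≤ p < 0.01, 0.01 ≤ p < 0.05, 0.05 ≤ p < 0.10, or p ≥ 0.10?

0.001 ≤ p < 0.01

t = 0.7433 / 0.2604 = 2.854.
df = n − k − 1 = 147 − 3 − 1 = 143.
Two-sided p = 2·P(T_{143} > |t|) ≈ 0.0050.
So 0.001 ≤ p < 0.01.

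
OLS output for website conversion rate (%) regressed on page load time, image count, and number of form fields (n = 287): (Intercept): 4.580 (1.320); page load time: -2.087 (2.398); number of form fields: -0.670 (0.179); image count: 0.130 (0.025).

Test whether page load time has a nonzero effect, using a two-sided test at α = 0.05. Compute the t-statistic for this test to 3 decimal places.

t = -0.870

Read off: b = -2.087, SE = 2.398 for page load time.
H₀: β₁ = 0 vs H₁: β₁ ≠ 0.
t = -2.087 / 2.398 = -0.870.
df = n − k − 1 = 287 − 3 − 1 = 283.
Two-sided p ≈ 0.3849, which is ≥ 0.05, so fail to reject H₀.
The data do not give significant evidence of an association between page load time and website conversion rate, after adjusting for the other predictors.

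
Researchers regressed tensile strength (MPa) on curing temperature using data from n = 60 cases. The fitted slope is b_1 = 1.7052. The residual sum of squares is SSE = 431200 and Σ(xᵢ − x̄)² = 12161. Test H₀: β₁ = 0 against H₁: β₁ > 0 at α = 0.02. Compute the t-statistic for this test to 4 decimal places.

MSE = SSE/(n − 2) = 431200/58 = 7434.48.
SE(b_1) = √(MSE/Sₓₓ) = √(7434.48/12161) = 0.781881.
t = 1.7052 / 0.781881 = 2.1809.
df = n − 2 = 58.
One-sided p ≈ 0.0166, which is < 0.02, so reject H₀.
There is evidence that the true slope on curing temperature is positive.

t = 2.1809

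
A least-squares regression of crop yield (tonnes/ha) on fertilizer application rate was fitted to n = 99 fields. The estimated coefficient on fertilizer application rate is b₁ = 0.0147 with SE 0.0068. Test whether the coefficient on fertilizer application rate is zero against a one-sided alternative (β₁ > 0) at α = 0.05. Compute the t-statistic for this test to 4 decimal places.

H₀: β₁ = 0 vs H₁: β₁ > 0.
t = (b₁ − β₁⁰)/SE = 0.0147 / 0.0068 = 2.1618.
df = n − 2 = 99 − 2 = 97.
One-sided p ≈ 0.0165, which is < 0.05, so reject H₀.
There is evidence that the true slope on fertilizer application rate is positive.

t = 2.1618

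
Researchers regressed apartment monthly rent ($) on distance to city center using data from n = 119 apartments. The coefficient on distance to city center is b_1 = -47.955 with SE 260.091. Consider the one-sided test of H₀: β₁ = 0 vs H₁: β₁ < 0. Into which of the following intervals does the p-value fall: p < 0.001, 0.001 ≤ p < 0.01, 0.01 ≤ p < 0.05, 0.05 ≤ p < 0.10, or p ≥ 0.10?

t = -47.955 / 260.091 = -0.184.
df = n − 2 = 119 − 2 = 117.
One-sided p = P(T_{117} < t) ≈ 0.4270.
So p ≥ 0.10.

p ≥ 0.10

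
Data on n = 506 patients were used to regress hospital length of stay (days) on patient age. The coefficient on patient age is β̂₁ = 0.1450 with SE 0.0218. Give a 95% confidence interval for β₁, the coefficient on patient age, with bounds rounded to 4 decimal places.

df = n − 2 = 506 − 2 = 504.
t* = t_{0.025, 504} = 1.964682.
Margin = t* × SE = 1.964682 × 0.0218 = 0.042830.
CI: 0.1450 ± 0.042830 → (0.1022, 0.1878).
With 95% confidence, each one-unit increase in patient age is associated with a change of between 0.1022 and 0.1878 days in hospital length of stay.

(0.1022, 0.1878)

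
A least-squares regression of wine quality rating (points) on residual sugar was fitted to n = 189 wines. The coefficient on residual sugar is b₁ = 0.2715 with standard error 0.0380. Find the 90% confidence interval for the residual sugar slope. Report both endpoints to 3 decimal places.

df = n − 2 = 189 − 2 = 187.
t* = t_{0.05, 187} = 1.653043.
Margin = t* × SE = 1.653043 × 0.0380 = 0.06282.
CI: 0.2715 ± 0.06282 → (0.209, 0.334).
With 90% confidence, each one-unit increase in residual sugar is associated with a change of between 0.209 and 0.334 points in wine quality rating.

(0.209, 0.334)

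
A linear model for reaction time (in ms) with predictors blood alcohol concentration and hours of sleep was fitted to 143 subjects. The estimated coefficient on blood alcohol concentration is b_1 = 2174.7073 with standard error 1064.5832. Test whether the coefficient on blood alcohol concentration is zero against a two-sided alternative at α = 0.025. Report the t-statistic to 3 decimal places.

t = 2.043

H₀: β₁ = 0 vs H₁: β₁ ≠ 0.
t = (b_1 − β₁⁰)/SE = 2174.7073 / 1064.5832 = 2.043.
df = n − k − 1 = 143 − 2 − 1 = 140.
Two-sided p ≈ 0.0430, which is ≥ 0.025, so fail to reject H₀.
The data do not give significant evidence of an association between blood alcohol concentration and reaction time, after adjusting for the other predictors.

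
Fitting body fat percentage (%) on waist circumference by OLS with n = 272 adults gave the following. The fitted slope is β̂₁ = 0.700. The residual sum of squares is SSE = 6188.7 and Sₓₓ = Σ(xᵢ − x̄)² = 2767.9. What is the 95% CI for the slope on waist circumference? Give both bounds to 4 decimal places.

(0.5208, 0.8792)

MSE = SSE/(n − 2) = 6188.7/270 = 22.9211.
SE(β̂₁) = √(MSE/Sₓₓ) = √(22.9211/2767.9) = 0.0910003.
df = n − 2 = 270.
t* = t_{0.025, 270} = 1.968789.
Margin = t* × SE = 1.968789 × 0.0910003 = 0.179160.
CI: 0.700 ± 0.179160 → (0.5208, 0.8792).
With 95% confidence, each one-unit increase in waist circumference is associated with a change of between 0.5208 and 0.8792 % in body fat percentage.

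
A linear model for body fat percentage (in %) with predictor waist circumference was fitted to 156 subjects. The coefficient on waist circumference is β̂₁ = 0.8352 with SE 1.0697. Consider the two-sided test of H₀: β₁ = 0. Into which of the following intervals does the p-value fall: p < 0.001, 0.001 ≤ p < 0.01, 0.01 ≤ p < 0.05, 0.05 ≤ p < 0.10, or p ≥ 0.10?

t = 0.8352 / 1.0697 = 0.781.
df = n − 2 = 156 − 2 = 154.
Two-sided p = 2·P(T_{154} > |t|) ≈ 0.4361.
So p ≥ 0.10.

p ≥ 0.10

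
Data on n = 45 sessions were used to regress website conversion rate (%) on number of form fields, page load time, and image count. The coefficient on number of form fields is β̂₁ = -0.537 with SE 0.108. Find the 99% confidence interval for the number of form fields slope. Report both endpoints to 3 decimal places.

(-0.829, -0.245)

df = n − k − 1 = 45 − 3 − 1 = 41.
t* = t_{0.005, 41} = 2.701181.
Margin = t* × SE = 2.701181 × 0.108 = 0.29173.
CI: -0.537 ± 0.29173 → (-0.829, -0.245).
With 99% confidence, each one-unit increase in number of form fields is associated with a change of between -0.829 and -0.245 % in website conversion rate, holding the other predictors fixed.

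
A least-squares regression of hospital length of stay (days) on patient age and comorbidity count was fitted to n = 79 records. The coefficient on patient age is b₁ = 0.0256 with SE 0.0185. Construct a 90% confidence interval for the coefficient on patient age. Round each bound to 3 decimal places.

df = n − k − 1 = 79 − 2 − 1 = 76.
t* = t_{0.05, 76} = 1.665151.
Margin = t* × SE = 1.665151 × 0.0185 = 0.03081.
CI: 0.0256 ± 0.03081 → (-0.005, 0.056).
With 90% confidence, each one-unit increase in patient age is associated with a change of between -0.005 and 0.056 days in hospital length of stay, holding the other predictors fixed.

(-0.005, 0.056)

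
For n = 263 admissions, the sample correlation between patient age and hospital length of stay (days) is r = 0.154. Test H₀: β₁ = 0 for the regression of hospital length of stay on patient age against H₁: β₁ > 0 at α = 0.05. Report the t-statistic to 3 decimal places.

t = 2.518

t = r·√(n − 2)/√(1 − r²) = 0.154·√261/√0.976284 = 2.518.
df = n − 2 = 261.
One-sided p ≈ 0.0062, which is < 0.05, so reject H₀.
There is evidence of a linear association between patient age and hospital length of stay.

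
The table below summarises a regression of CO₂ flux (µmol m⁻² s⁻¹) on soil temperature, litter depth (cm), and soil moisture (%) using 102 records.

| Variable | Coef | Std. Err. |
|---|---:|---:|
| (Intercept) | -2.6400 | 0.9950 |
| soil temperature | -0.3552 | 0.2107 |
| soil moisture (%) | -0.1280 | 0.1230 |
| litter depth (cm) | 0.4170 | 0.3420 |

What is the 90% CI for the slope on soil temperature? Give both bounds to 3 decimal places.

Read off: b = -0.3552, SE = 0.2107 for soil temperature.
df = n − k − 1 = 102 − 3 − 1 = 98.
t* = t_{0.05, 98} = 1.660551.
Margin = t* × SE = 1.660551 × 0.2107 = 0.34988.
CI: -0.3552 ± 0.34988 → (-0.705, -0.005).

(-0.705, -0.005)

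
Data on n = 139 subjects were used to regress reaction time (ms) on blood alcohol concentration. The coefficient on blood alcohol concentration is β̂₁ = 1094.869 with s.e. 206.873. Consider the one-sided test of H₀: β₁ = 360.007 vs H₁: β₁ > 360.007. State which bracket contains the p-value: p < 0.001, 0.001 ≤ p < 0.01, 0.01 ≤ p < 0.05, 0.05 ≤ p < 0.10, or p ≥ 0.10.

t = (1094.869 − 360.007) / 206.873 = 3.552.
df = n − 2 = 139 − 2 = 137.
One-sided p = P(T_{137} > t) ≈ 0.0003.
So p < 0.001.

p < 0.001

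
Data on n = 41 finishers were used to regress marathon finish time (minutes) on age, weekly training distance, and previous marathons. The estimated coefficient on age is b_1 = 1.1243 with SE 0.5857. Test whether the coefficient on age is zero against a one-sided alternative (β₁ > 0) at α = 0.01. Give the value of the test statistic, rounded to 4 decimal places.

t = 1.9196

H₀: β₁ = 0 vs H₁: β₁ > 0.
t = (b_1 − β₁⁰)/SE = 1.1243 / 0.5857 = 1.9196.
df = n − k − 1 = 41 − 3 − 1 = 37.
One-sided p ≈ 0.0313, which is ≥ 0.01, so fail to reject H₀.
The data do not give significant evidence that the true slope on age is positive, holding the other predictors fixed.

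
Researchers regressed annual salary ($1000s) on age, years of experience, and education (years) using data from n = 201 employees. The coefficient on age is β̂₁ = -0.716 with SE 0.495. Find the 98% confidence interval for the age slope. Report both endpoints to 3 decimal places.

(-1.877, 0.445)

df = n − k − 1 = 201 − 3 − 1 = 197.
t* = t_{0.01, 197} = 2.345425.
Margin = t* × SE = 2.345425 × 0.495 = 1.16099.
CI: -0.716 ± 1.16099 → (-1.877, 0.445).
With 98% confidence, each one-unit increase in age is associated with a change of between -1.877 and 0.445 $1000s in annual salary, holding the other predictors fixed.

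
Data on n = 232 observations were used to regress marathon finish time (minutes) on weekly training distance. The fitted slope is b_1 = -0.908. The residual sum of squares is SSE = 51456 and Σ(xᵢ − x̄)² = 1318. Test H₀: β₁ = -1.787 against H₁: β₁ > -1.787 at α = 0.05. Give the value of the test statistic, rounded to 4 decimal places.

t = 2.1335

MSE = SSE/(n − 2) = 51456/230 = 223.722.
SE(b_1) = √(MSE/Sₓₓ) = √(223.722/1318) = 0.411999.
t = (-0.908 − (-1.787)) / 0.411999 = 2.1335.
df = n − 2 = 230.
One-sided p ≈ 0.0170, which is < 0.05, so reject H₀.
There is evidence that the true slope on weekly training distance exceeds -1.787 minutes per unit.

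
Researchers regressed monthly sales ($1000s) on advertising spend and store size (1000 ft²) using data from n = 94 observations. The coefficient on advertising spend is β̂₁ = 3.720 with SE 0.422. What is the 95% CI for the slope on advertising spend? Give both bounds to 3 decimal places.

(2.882, 4.558)

df = n − k − 1 = 94 − 2 − 1 = 91.
t* = t_{0.025, 91} = 1.986377.
Margin = t* × SE = 1.986377 × 0.422 = 0.83825.
CI: 3.720 ± 0.83825 → (2.882, 4.558).
With 95% confidence, each one-unit increase in advertising spend is associated with a change of between 2.882 and 4.558 $1000s in monthly sales, holding the other predictors fixed.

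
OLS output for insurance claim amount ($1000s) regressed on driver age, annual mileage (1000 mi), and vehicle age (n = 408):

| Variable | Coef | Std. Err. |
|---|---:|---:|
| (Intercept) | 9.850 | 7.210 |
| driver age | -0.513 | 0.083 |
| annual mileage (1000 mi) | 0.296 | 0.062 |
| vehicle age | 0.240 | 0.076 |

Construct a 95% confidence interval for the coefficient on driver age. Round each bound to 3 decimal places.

(-0.676, -0.350)

Read off: b = -0.513, SE = 0.083 for driver age.
df = n − k − 1 = 408 − 3 − 1 = 404.
t* = t_{0.025, 404} = 1.965853.
Margin = t* × SE = 1.965853 × 0.083 = 0.16317.
CI: -0.513 ± 0.16317 → (-0.676, -0.350).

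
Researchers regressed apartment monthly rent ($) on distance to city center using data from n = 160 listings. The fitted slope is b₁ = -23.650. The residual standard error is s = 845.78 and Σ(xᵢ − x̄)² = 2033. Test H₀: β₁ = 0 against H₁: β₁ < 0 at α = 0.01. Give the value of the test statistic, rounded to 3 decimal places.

t = -1.261

SE(b₁) = s/√Sₓₓ = 845.78/√2033 = 18.7581.
t = -23.650 / 18.7581 = -1.261.
df = n − 2 = 158.
One-sided p ≈ 0.1046, which is ≥ 0.01, so fail to reject H₀.
The data do not give significant evidence that the true slope on distance to city center is negative.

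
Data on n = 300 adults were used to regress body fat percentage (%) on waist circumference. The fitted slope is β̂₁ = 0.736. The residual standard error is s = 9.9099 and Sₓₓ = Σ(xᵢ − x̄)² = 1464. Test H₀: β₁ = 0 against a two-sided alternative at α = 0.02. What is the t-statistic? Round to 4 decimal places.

SE(β̂₁) = s/√Sₓₓ = 9.9099/√1464 = 0.258999.
t = 0.736 / 0.258999 = 2.8417.
df = n − 2 = 298.
Two-sided p ≈ 0.0048, which is < 0.02, so reject H₀.
There is evidence that waist circumference is associated with body fat percentage.

t = 2.8417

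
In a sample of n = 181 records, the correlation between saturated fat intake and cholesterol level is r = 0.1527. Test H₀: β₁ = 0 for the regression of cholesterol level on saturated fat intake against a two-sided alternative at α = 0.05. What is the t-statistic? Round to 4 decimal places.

t = r·√(n − 2)/√(1 − r²) = 0.1527·√179/√0.976683 = 2.0672.
df = n − 2 = 179.
Two-sided p ≈ 0.0402, which is < 0.05, so reject H₀.
There is evidence of a linear association between saturated fat intake and cholesterol level.

t = 2.0672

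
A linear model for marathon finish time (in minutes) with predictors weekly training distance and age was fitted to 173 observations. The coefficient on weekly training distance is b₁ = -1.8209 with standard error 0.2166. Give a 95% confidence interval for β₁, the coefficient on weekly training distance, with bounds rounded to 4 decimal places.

(-2.2485, -1.3933)

df = n − k − 1 = 173 − 2 − 1 = 170.
t* = t_{0.025, 170} = 1.974017.
Margin = t* × SE = 1.974017 × 0.2166 = 0.427572.
CI: -1.8209 ± 0.427572 → (-2.2485, -1.3933).
With 95% confidence, each one-unit increase in weekly training distance is associated with a change of between -2.2485 and -1.3933 minutes in marathon finish time, holding the other predictors fixed.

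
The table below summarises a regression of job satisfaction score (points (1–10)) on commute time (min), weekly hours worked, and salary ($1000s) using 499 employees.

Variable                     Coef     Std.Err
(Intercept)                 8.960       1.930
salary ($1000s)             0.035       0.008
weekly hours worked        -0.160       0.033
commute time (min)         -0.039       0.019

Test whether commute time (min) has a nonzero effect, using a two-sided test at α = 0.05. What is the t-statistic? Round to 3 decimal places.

Read off: b = -0.039, SE = 0.019 for commute time (min).
H₀: β₁ = 0 vs H₁: β₁ ≠ 0.
t = -0.039 / 0.019 = -2.053.
df = n − k − 1 = 499 − 3 − 1 = 495.
Two-sided p ≈ 0.0406, which is < 0.05, so reject H₀.
There is evidence that commute time (min) is associated with job satisfaction score, holding the other predictors fixed.

t = -2.053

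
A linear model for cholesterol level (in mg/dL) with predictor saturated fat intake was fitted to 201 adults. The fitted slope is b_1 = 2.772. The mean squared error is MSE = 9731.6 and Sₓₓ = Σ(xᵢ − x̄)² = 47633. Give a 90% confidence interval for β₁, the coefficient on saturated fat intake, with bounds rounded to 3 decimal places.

(2.025, 3.519)

SE(b_1) = √(MSE/Sₓₓ) = √(9731.6/47633) = 0.452.
df = n − 2 = 199.
t* = t_{0.05, 199} = 1.652547.
Margin = t* × SE = 1.652547 × 0.452 = 0.74695.
CI: 2.772 ± 0.74695 → (2.025, 3.519).
With 90% confidence, each one-unit increase in saturated fat intake is associated with a change of between 2.025 and 3.519 mg/dL in cholesterol level.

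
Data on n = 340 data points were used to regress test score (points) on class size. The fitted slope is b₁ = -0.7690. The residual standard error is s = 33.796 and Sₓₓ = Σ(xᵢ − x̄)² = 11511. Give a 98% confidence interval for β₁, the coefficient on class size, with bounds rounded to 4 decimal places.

(-1.5053, -0.0327)

SE(b₁) = s/√Sₓₓ = 33.796/√11511 = 0.314999.
df = n − 2 = 338.
t* = t_{0.01, 338} = 2.337431.
Margin = t* × SE = 2.337431 × 0.314999 = 0.736288.
CI: -0.7690 ± 0.736288 → (-1.5053, -0.0327).
With 98% confidence, each one-unit increase in class size is associated with a change of between -1.5053 and -0.0327 points in test score.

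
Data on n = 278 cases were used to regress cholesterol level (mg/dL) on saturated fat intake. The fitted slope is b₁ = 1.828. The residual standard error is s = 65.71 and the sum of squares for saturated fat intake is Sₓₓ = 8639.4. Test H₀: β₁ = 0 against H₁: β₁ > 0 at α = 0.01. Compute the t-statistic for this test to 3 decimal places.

t = 2.586

SE(b₁) = s/√Sₓₓ = 65.71/√8639.4 = 0.706952.
t = 1.828 / 0.706952 = 2.586.
df = n − 2 = 276.
One-sided p ≈ 0.0051, which is < 0.01, so reject H₀.
There is evidence that the true slope on saturated fat intake is positive.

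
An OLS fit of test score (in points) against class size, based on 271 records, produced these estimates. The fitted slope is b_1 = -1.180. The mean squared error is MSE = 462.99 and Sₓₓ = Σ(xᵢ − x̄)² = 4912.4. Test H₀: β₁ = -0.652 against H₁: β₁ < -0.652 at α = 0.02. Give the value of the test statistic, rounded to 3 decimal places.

t = -1.720

SE(b_1) = √(MSE/Sₓₓ) = √(462.99/4912.4) = 0.307.
t = (-1.180 − (-0.652)) / 0.307 = -1.720.
df = n − 2 = 269.
One-sided p ≈ 0.0433, which is ≥ 0.02, so fail to reject H₀.
The data do not give significant evidence that the true slope on class size is below -0.652 points per unit.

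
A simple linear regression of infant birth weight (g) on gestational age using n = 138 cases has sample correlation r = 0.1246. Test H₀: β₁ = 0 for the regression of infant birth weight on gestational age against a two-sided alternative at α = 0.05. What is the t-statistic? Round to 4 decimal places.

t = 1.4645

t = r·√(n − 2)/√(1 − r²) = 0.1246·√136/√0.984475 = 1.4645.
df = n − 2 = 136.
Two-sided p ≈ 0.1454, which is ≥ 0.05, so fail to reject H₀.
The data do not give significant evidence of a linear association between gestational age and infant birth weight.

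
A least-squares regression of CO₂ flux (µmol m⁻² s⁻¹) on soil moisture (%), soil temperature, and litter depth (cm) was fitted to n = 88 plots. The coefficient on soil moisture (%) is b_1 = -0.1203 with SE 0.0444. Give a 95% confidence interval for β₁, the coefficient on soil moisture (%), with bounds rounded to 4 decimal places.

(-0.2086, -0.0320)

df = n − k − 1 = 88 − 3 − 1 = 84.
t* = t_{0.025, 84} = 1.98861.
Margin = t* × SE = 1.98861 × 0.0444 = 0.088294.
CI: -0.1203 ± 0.088294 → (-0.2086, -0.0320).
With 95% confidence, each one-unit increase in soil moisture (%) is associated with a change of between -0.2086 and -0.0320 µmol m⁻² s⁻¹ in CO₂ flux, holding the other predictors fixed.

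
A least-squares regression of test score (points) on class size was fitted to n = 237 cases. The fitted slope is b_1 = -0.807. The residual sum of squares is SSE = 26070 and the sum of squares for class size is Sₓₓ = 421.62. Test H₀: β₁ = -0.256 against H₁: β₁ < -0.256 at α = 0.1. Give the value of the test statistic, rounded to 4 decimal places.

t = -1.0742

MSE = SSE/(n − 2) = 26070/235 = 110.936.
SE(b_1) = √(MSE/Sₓₓ) = √(110.936/421.62) = 0.512951.
t = (-0.807 − (-0.256)) / 0.512951 = -1.0742.
df = n − 2 = 235.
One-sided p ≈ 0.1419, which is ≥ 0.1, so fail to reject H₀.
The data do not give significant evidence that the true slope on class size is below -0.256 points per unit.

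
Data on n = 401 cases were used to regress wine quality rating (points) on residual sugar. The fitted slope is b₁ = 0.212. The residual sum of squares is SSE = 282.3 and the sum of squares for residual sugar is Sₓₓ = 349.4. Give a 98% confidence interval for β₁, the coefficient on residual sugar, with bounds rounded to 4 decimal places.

(0.1069, 0.3171)

MSE = SSE/(n − 2) = 282.3/399 = 0.707519.
SE(b₁) = √(MSE/Sₓₓ) = √(0.707519/349.4) = 0.0449995.
df = n − 2 = 399.
t* = t_{0.01, 399} = 2.33573.
Margin = t* × SE = 2.33573 × 0.0449995 = 0.105107.
CI: 0.212 ± 0.105107 → (0.1069, 0.3171).
With 98% confidence, each one-unit increase in residual sugar is associated with a change of between 0.1069 and 0.3171 points in wine quality rating.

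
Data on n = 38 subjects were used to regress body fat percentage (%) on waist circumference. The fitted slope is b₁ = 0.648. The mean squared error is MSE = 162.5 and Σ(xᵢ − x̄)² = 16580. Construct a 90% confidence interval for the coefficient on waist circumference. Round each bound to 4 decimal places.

(0.4809, 0.8151)

SE(b₁) = √(MSE/Sₓₓ) = √(162.5/16580) = 0.0989998.
df = n − 2 = 36.
t* = t_{0.05, 36} = 1.688298.
Margin = t* × SE = 1.688298 × 0.0989998 = 0.167141.
CI: 0.648 ± 0.167141 → (0.4809, 0.8151).
With 90% confidence, each one-unit increase in waist circumference is associated with a change of between 0.4809 and 0.8151 % in body fat percentage.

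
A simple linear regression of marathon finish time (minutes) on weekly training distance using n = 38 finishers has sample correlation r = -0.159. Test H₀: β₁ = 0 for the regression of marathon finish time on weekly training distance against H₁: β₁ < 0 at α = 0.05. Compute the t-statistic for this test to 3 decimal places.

t = -0.966

t = r·√(n − 2)/√(1 − r²) = -0.159·√36/√0.974719 = -0.966.
df = n − 2 = 36.
One-sided p ≈ 0.1702, which is ≥ 0.05, so fail to reject H₀.
The data do not give significant evidence of a linear association between weekly training distance and marathon finish time.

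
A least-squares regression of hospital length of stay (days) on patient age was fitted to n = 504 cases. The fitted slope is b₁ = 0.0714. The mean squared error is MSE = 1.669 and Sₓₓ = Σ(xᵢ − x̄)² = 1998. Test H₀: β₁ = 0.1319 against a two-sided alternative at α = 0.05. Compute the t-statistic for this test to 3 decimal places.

t = -2.093

SE(b₁) = √(MSE/Sₓₓ) = √(1.669/1998) = 0.0289022.
t = (0.0714 − 0.1319) / 0.0289022 = -2.093.
df = n − 2 = 502.
Two-sided p ≈ 0.0368, which is < 0.05, so reject H₀.
There is evidence that the true slope on patient age differs from 0.1319 days per unit.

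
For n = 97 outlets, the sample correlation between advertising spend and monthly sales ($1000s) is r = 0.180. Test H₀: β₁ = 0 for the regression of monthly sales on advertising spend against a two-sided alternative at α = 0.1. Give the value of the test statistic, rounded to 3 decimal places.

t = r·√(n − 2)/√(1 − r²) = 0.180·√95/√0.9676 = 1.784.
df = n − 2 = 95.
Two-sided p ≈ 0.0777, which is < 0.1, so reject H₀.
There is evidence of a linear association between advertising spend and monthly sales.

t = 1.784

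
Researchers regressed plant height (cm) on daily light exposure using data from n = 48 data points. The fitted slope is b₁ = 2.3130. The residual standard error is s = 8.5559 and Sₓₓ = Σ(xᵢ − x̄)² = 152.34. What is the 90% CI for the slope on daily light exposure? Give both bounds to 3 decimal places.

SE(b₁) = s/√Sₓₓ = 8.5559/√152.34 = 0.6932.
df = n − 2 = 46.
t* = t_{0.05, 46} = 1.67866.
Margin = t* × SE = 1.67866 × 0.6932 = 1.16365.
CI: 2.3130 ± 1.16365 → (1.149, 3.477).
With 90% confidence, each one-unit increase in daily light exposure is associated with a change of between 1.149 and 3.477 cm in plant height.

(1.149, 3.477)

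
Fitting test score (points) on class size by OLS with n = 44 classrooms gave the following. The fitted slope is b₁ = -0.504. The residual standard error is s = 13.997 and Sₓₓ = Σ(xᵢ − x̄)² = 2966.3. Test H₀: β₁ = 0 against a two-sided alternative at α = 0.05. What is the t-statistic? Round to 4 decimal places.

t = -1.9611

SE(b₁) = s/√Sₓₓ = 13.997/√2966.3 = 0.256997.
t = -0.504 / 0.256997 = -1.9611.
df = n − 2 = 42.
Two-sided p ≈ 0.0565, which is ≥ 0.05, so fail to reject H₀.
The data do not give significant evidence of an association between class size and test score.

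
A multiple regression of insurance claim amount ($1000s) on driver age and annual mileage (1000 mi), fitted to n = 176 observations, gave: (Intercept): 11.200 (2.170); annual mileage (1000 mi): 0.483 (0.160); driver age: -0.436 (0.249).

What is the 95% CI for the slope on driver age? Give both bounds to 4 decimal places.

Read off: b = -0.436, SE = 0.249 for driver age.
df = n − k − 1 = 176 − 2 − 1 = 173.
t* = t_{0.025, 173} = 1.973771.
Margin = t* × SE = 1.973771 × 0.249 = 0.491469.
CI: -0.436 ± 0.491469 → (-0.9275, 0.0555).

(-0.9275, 0.0555)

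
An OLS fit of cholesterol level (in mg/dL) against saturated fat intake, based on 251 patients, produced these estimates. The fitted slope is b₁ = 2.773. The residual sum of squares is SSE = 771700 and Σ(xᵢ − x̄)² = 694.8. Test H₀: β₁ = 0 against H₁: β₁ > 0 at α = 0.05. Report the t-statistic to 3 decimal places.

t = 1.313

MSE = SSE/(n − 2) = 771700/249 = 3099.2.
SE(b₁) = √(MSE/Sₓₓ) = √(3099.2/694.8) = 2.112.
t = 2.773 / 2.112 = 1.313.
df = n − 2 = 249.
One-sided p ≈ 0.0952, which is ≥ 0.05, so fail to reject H₀.
The data do not give significant evidence that the true slope on saturated fat intake is positive.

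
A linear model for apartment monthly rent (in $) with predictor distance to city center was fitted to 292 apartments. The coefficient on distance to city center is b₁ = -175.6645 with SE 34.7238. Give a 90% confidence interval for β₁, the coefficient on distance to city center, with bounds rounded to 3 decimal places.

(-232.963, -118.366)

df = n − 2 = 292 − 2 = 290.
t* = t_{0.05, 290} = 1.650125.
Margin = t* × SE = 1.650125 × 34.7238 = 57.29861.
CI: -175.6645 ± 57.29861 → (-232.963, -118.366).
With 90% confidence, each one-unit increase in distance to city center is associated with a change of between -232.963 and -118.366 $ in apartment monthly rent.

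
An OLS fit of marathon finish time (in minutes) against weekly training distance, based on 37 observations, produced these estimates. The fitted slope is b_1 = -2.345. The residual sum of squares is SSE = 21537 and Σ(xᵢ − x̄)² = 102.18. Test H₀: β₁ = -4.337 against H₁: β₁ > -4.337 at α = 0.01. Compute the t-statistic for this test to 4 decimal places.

t = 0.8117

MSE = SSE/(n − 2) = 21537/35 = 615.343.
SE(b_1) = √(MSE/Sₓₓ) = √(615.343/102.18) = 2.45401.
t = (-2.345 − (-4.337)) / 2.45401 = 0.8117.
df = n − 2 = 35.
One-sided p ≈ 0.2112, which is ≥ 0.01, so fail to reject H₀.
The data do not give significant evidence that the true slope on weekly training distance exceeds -4.337 minutes per unit.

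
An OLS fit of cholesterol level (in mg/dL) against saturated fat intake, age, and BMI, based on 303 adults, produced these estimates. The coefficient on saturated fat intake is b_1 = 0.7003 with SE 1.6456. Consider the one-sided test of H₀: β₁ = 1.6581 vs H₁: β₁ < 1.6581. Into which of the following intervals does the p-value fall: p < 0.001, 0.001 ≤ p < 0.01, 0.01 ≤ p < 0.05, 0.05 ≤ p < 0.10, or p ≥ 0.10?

t = (0.7003 − 1.6581) / 1.6456 = -0.582.
df = n − k − 1 = 303 − 3 − 1 = 299.
One-sided p = P(T_{299} < t) ≈ 0.2805.
So p ≥ 0.10.

p ≥ 0.10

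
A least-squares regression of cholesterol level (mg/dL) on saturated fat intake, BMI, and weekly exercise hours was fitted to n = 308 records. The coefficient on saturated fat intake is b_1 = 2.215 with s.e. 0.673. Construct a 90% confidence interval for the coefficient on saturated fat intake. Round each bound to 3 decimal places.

df = n − k − 1 = 308 − 3 − 1 = 304.
t* = t_{0.05, 304} = 1.649881.
Margin = t* × SE = 1.649881 × 0.673 = 1.11037.
CI: 2.215 ± 1.11037 → (1.105, 3.325).
With 90% confidence, each one-unit increase in saturated fat intake is associated with a change of between 1.105 and 3.325 mg/dL in cholesterol level, holding the other predictors fixed.

(1.105, 3.325)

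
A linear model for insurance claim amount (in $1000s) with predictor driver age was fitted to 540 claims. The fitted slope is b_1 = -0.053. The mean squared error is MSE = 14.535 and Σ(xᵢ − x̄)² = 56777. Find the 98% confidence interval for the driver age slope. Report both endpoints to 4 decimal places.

(-0.0903, -0.0157)

SE(b_1) = √(MSE/Sₓₓ) = √(14.535/56777) = 0.016.
df = n − 2 = 538.
t* = t_{0.01, 538} = 2.333299.
Margin = t* × SE = 2.333299 × 0.016 = 0.037333.
CI: -0.053 ± 0.037333 → (-0.0903, -0.0157).
With 98% confidence, each one-unit increase in driver age is associated with a change of between -0.0903 and -0.0157 $1000s in insurance claim amount.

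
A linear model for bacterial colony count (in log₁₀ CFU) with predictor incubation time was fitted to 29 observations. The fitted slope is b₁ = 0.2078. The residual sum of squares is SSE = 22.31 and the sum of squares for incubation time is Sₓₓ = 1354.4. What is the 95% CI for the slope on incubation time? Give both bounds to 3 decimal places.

MSE = SSE/(n − 2) = 22.31/27 = 0.826296.
SE(b₁) = √(MSE/Sₓₓ) = √(0.826296/1354.4) = 0.0246999.
df = n − 2 = 27.
t* = t_{0.025, 27} = 2.051831.
Margin = t* × SE = 2.051831 × 0.0246999 = 0.05068.
CI: 0.2078 ± 0.05068 → (0.157, 0.258).
With 95% confidence, each one-unit increase in incubation time is associated with a change of between 0.157 and 0.258 log₁₀ CFU in bacterial colony count.

(0.157, 0.258)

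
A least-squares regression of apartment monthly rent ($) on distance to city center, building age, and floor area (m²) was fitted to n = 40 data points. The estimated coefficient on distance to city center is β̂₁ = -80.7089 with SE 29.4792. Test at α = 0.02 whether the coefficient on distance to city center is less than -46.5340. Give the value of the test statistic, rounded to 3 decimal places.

t = -1.159

H₀: β₁ = -46.5340 vs H₁: β₁ < -46.5340.
t = (β̂₁ − β₁⁰)/SE = (-80.7089 − (-46.5340)) / 29.4792 = -1.159.
df = n − k − 1 = 40 − 3 − 1 = 36.
One-sided p ≈ 0.1270, which is ≥ 0.02, so fail to reject H₀.
The data do not give significant evidence that the true slope on distance to city center is below -46.5340 $ per unit, holding the other predictors fixed.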